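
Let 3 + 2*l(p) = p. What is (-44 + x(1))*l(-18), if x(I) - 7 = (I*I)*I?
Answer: 378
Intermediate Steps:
l(p) = -3/2 + p/2
x(I) = 7 + I**3 (x(I) = 7 + (I*I)*I = 7 + I**2*I = 7 + I**3)
(-44 + x(1))*l(-18) = (-44 + (7 + 1**3))*(-3/2 + (1/2)*(-18)) = (-44 + (7 + 1))*(-3/2 - 9) = (-44 + 8)*(-21/2) = -36*(-21/2) = 378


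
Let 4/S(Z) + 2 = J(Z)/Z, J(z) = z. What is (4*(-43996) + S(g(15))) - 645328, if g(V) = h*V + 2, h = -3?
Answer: -821316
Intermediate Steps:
g(V) = 2 - 3*V (g(V) = -3*V + 2 = 2 - 3*V)
S(Z) = -4 (S(Z) = 4/(-2 + Z/Z) = 4/(-2 + 1) = 4/(-1) = 4*(-1) = -4)
(4*(-43996) + S(g(15))) - 645328 = (4*(-43996) - 4) - 645328 = (-175984 - 4) - 645328 = -175988 - 645328 = -821316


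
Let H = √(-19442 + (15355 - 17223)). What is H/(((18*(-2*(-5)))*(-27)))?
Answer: -I*√21310/4860 ≈ -0.030037*I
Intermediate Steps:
H = I*√21310 (H = √(-19442 - 1868) = √(-21310) = I*√21310 ≈ 145.98*I)
H/(((18*(-2*(-5)))*(-27))) = (I*√21310)/(((18*(-2*(-5)))*(-27))) = (I*√21310)/(((18*10)*(-27))) = (I*√21310)/((180*(-27))) = (I*√21310)/(-4860) = (I*√21310)*(-1/4860) = -I*√21310/4860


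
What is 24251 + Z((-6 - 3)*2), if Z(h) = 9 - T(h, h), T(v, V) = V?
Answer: 24278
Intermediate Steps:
Z(h) = 9 - h
24251 + Z((-6 - 3)*2) = 24251 + (9 - (-6 - 3)*2) = 24251 + (9 - (-9)*2) = 24251 + (9 - 1*(-18)) = 24251 + (9 + 18) = 24251 + 27 = 24278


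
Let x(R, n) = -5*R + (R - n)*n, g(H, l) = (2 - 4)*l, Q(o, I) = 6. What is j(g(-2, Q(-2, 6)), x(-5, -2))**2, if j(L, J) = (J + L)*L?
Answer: 51984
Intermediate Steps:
g(H, l) = -2*l
x(R, n) = -5*R + n*(R - n)
j(L, J) = L*(J + L)
j(g(-2, Q(-2, 6)), x(-5, -2))**2 = ((-2*6)*((-1*(-2)**2 - 5*(-5) - 5*(-2)) - 2*6))**2 = (-12*((-1*4 + 25 + 10) - 12))**2 = (-12*((-4 + 25 + 10) - 12))**2 = (-12*(31 - 12))**2 = (-12*19)**2 = (-228)**2 = 51984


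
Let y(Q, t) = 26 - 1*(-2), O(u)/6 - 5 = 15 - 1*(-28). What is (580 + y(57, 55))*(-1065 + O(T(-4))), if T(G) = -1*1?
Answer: -472416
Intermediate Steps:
T(G) = -1
O(u) = 288 (O(u) = 30 + 6*(15 - 1*(-28)) = 30 + 6*(15 + 28) = 30 + 6*43 = 30 + 258 = 288)
y(Q, t) = 28 (y(Q, t) = 26 + 2 = 28)
(580 + y(57, 55))*(-1065 + O(T(-4))) = (580 + 28)*(-1065 + 288) = 608*(-777) = -472416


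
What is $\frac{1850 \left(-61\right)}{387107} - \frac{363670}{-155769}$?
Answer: $\frac{123200671040}{60299270283} \approx 2.0432$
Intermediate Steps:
$\frac{1850 \left(-61\right)}{387107} - \frac{363670}{-155769} = \left(-112850\right) \frac{1}{387107} - - \frac{363670}{155769} = - \frac{112850}{387107} + \frac{363670}{155769} = \frac{123200671040}{60299270283}$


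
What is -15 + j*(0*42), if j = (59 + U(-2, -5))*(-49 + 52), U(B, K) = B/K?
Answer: -15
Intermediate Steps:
j = 891/5 (j = (59 - 2/(-5))*(-49 + 52) = (59 - 2*(-⅕))*3 = (59 + ⅖)*3 = (297/5)*3 = 891/5 ≈ 178.20)
-15 + j*(0*42) = -15 + 891*(0*42)/5 = -15 + (891/5)*0 = -15 + 0 = -15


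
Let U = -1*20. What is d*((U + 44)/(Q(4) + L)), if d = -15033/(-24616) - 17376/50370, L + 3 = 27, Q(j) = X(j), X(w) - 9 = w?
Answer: 164742297/955762355 ≈ 0.17237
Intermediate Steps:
X(w) = 9 + w
Q(j) = 9 + j
U = -20
L = 24 (L = -3 + 27 = 24)
d = 54914099/206651320 (d = -15033*(-1/24616) - 17376*1/50370 = 15033/24616 - 2896/8395 = 54914099/206651320 ≈ 0.26573)
d*((U + 44)/(Q(4) + L)) = 54914099*((-20 + 44)/((9 + 4) + 24))/206651320 = 54914099*(24/(13 + 24))/206651320 = 54914099*(24/37)/206651320 = 54914099*(24*(1/37))/206651320 = (54914099/206651320)*(24/37) = 164742297/955762355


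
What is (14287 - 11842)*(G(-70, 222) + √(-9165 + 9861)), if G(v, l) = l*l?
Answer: 120499380 + 4890*√174 ≈ 1.2056e+8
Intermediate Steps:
G(v, l) = l²
(14287 - 11842)*(G(-70, 222) + √(-9165 + 9861)) = (14287 - 11842)*(222² + √(-9165 + 9861)) = 2445*(49284 + √696) = 2445*(49284 + 2*√174) = 120499380 + 4890*√174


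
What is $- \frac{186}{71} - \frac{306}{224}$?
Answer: $- \frac{31695}{7952} \approx -3.9858$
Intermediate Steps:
$- \frac{186}{71} - \frac{306}{224} = \left(-186\right) \frac{1}{71} - \frac{153}{112} = - \frac{186}{71} - \frac{153}{112} = - \frac{31695}{7952}$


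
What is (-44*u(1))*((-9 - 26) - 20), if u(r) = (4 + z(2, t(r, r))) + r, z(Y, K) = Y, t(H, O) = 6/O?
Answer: 16940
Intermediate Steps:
u(r) = 6 + r (u(r) = (4 + 2) + r = 6 + r)
(-44*u(1))*((-9 - 26) - 20) = (-44*(6 + 1))*((-9 - 26) - 20) = (-44*7)*(-35 - 20) = -308*(-55) = 16940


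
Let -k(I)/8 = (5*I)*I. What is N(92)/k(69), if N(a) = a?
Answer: -1/2070 ≈ -0.00048309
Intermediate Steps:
k(I) = -40*I² (k(I) = -8*5*I*I = -40*I²)
N(92)/k(69) = 92/((-40*69²)) = 92/((-40*4761)) = 92/(-190440) = 92*(-1/190440) = -1/2070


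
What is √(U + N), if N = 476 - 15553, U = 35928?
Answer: √20851 ≈ 144.40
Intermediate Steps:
N = -15077
√(U + N) = √(35928 - 15077) = √20851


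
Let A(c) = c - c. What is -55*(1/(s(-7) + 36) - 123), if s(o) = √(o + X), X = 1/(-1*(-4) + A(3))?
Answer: 3916055/579 + 110*I*√3/1737 ≈ 6763.5 + 0.10969*I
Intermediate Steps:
A(c) = 0
X = ¼ (X = 1/(-1*(-4) + 0) = 1/(4 + 0) = 1/4 = ¼ ≈ 0.25000)
s(o) = √(¼ + o) (s(o) = √(o + ¼) = √(¼ + o))
-55*(1/(s(-7) + 36) - 123) = -55*(1/(√(1 + 4*(-7))/2 + 36) - 123) = -55*(1/(√(1 - 28)/2 + 36) - 123) = -55*(1/(√(-27)/2 + 36) - 123) = -55*(1/((3*I*√3)/2 + 36) - 123) = -55*(1/(3*I*√3/2 + 36) - 123) = -55*(1/(36 + 3*I*√3/2) - 123) = -55*(-123 + 1/(36 + 3*I*√3/2)) = 6765 - 55/(36 + 3*I*√3/2)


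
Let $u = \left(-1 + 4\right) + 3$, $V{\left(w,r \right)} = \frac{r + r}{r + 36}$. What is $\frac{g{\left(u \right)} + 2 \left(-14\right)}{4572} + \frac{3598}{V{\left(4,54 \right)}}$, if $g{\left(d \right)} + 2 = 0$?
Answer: $\frac{761575}{254} \approx 2998.3$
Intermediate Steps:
$V{\left(w,r \right)} = \frac{2 r}{36 + r}$
$u = 6$ ($u = 3 + 3 = 6$)
$g{\left(d \right)} = -2$ ($g{\left(d \right)} = -2 + 0 = -2$)
$\frac{g{\left(u \right)} + 2 \left(-14\right)}{4572} + \frac{3598}{V{\left(4,54 \right)}} = \frac{-2 + 2 \left(-14\right)}{4572} + \frac{3598}{2 \cdot 54 \frac{1}{36 + 54}} = \left(-2 - 28\right) \frac{1}{4572} + \frac{3598}{2 \cdot 54 \cdot \frac{1}{90}} = \left(-30\right) \frac{1}{4572} + \frac{3598}{2 \cdot 54 \cdot \frac{1}{90}} = - \frac{5}{762} + \frac{3598}{\frac{6}{5}} = - \frac{5}{762} + 3598 \cdot \frac{5}{6} = - \frac{5}{762} + \frac{8995}{3} = \frac{761575}{254}$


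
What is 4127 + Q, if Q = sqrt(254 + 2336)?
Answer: 4127 + sqrt(2590) ≈ 4177.9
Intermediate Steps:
Q = sqrt(2590) ≈ 50.892
4127 + Q = 4127 + sqrt(2590)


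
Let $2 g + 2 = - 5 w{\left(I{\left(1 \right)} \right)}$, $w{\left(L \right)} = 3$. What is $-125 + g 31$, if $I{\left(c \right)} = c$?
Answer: $- \frac{777}{2} \approx -388.5$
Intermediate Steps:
$g = - \frac{17}{2}$ ($g = -1 + \frac{\left(-5\right) 3}{2} = -1 + \frac{1}{2} \left(-15\right) = -1 - \frac{15}{2} = - \frac{17}{2} \approx -8.5$)
$-125 + g 31 = -125 - \frac{527}{2} = - \frac{777}{2}$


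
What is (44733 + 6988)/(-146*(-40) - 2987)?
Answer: 51721/2853 ≈ 18.129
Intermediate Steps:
(44733 + 6988)/(-146*(-40) - 2987) = 51721/(5840 - 2987) = 51721/2853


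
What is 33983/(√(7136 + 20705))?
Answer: 33983*√27841/27841 ≈ 203.67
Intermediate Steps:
33983/(√(7136 + 20705)) = 33983/(√27841) = 33983*(√27841/27841) = 33983*√27841/27841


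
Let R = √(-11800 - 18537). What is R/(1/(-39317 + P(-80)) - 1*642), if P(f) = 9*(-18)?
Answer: -39479*I*√30337/25345519 ≈ -0.2713*I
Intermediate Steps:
P(f) = -162
R = I*√30337 (R = √(-30337) = I*√30337 ≈ 174.18*I)
R/(1/(-39317 + P(-80)) - 1*642) = (I*√30337)/(1/(-39317 - 162) - 1*642) = (I*√30337)/(1/(-39479) - 642) = (I*√30337)/(-1/39479 - 642) = (I*√30337)/(-25345519/39479) = (I*√30337)*(-39479/25345519) = -39479*I*√30337/25345519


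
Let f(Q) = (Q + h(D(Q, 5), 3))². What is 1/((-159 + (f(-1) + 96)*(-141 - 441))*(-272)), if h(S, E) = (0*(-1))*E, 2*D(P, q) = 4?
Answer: 1/15398736 ≈ 6.4940e-8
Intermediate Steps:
D(P, q) = 2 (D(P, q) = (½)*4 = 2)
h(S, E) = 0 (h(S, E) = 0*E = 0)
f(Q) = Q² (f(Q) = (Q + 0)² = Q²)
1/((-159 + (f(-1) + 96)*(-141 - 441))*(-272)) = 1/((-159 + ((-1)² + 96)*(-141 - 441))*(-272)) = -1/272/(-159 + (1 + 96)*(-582)) = -1/272/(-159 + 97*(-582)) = -1/272/(-159 - 56454) = -1/272/(-56613) = -1/56613*(-1/272) = 1/15398736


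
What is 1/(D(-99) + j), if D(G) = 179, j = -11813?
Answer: -1/11634 ≈ -8.5955e-5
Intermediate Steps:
1/(D(-99) + j) = 1/(179 - 11813) = 1/(-11634) = -1/11634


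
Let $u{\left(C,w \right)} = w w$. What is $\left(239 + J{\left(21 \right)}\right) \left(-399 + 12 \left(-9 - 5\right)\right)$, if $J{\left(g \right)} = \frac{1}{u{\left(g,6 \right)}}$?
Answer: $- \frac{542115}{4} \approx -1.3553 \cdot 10^{5}$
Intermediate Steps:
$u{\left(C,w \right)} = w^{2}$
$J{\left(g \right)} = \frac{1}{36}$ ($J{\left(g \right)} = \frac{1}{6^{2}} = \frac{1}{36}$)
$\left(239 + J{\left(21 \right)}\right) \left(-399 + 12 \left(-9 - 5\right)\right) = \left(239 + \frac{1}{36}\right) \left(-399 + 12 \left(-9 - 5\right)\right) = \frac{8605 \left(-399 + 12 \left(-14\right)\right)}{36} = \frac{8605 \left(-399 - 168\right)}{36} = \frac{8605}{36} \left(-567\right) = - \frac{542115}{4}$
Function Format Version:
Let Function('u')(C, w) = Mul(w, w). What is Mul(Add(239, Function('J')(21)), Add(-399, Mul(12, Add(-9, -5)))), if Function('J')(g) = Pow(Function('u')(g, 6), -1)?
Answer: Rational(-542115, 4) ≈ -1.3553e+5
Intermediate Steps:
Function('u')(C, w) = Pow(w, 2)
Function('J')(g) = Rational(1, 36) (Function('J')(g) = Pow(Pow(6, 2), -1) = Pow(36, -1) = Rational(1, 36))
Mul(Add(239, Function('J')(21)), Add(-399, Mul(12, Add(-9, -5)))) = Mul(Add(239, Rational(1, 36)), Add(-399, Mul(12, Add(-9, -5)))) = Mul(Rational(8605, 36), Add(-399, Mul(12, -14))) = Mul(Rational(8605, 36), Add(-399, -168)) = Mul(Rational(8605, 36), -567) = Rational(-542115, 4)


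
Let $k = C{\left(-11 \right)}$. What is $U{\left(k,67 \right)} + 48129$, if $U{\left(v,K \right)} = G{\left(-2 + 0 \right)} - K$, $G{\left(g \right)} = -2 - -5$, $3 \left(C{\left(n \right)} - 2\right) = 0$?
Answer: $48065$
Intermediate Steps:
$C{\left(n \right)} = 2$ ($C{\left(n \right)} = 2 + \frac{1}{3} \cdot 0 = 2 + 0 = 2$)
$k = 2$
$G{\left(g \right)} = 3$ ($G{\left(g \right)} = -2 + 5 = 3$)
$U{\left(v,K \right)} = 3 - K$
$U{\left(k,67 \right)} + 48129 = \left(3 - 67\right) + 48129 = -64 + 48129 = 48065$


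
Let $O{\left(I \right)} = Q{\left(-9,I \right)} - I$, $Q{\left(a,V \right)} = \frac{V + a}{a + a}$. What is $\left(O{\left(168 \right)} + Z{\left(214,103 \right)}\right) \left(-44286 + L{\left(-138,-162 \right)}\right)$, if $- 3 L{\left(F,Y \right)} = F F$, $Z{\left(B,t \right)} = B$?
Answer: $-1881897$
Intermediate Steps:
$Q{\left(a,V \right)} = \frac{V + a}{2 a}$
$L{\left(F,Y \right)} = - \frac{F^{2}}{3}$ ($L{\left(F,Y \right)} = - \frac{F F}{3} = - \frac{F^{2}}{3}$)
$O{\left(I \right)} = \frac{1}{2} - \frac{19 I}{18}$ ($O{\left(I \right)} = \frac{I - 9}{2 \left(-9\right)} - I = \frac{1}{2} \left(- \frac{1}{9}\right) \left(-9 + I\right) - I = \left(\frac{1}{2} - \frac{I}{18}\right) - I = \frac{1}{2} - \frac{19 I}{18}$)
$\left(O{\left(168 \right)} + Z{\left(214,103 \right)}\right) \left(-44286 + L{\left(-138,-162 \right)}\right) = \left(\left(\frac{1}{2} - \frac{532}{3}\right) + 214\right) \left(-44286 - \frac{\left(-138\right)^{2}}{3}\right) = \left(\left(\frac{1}{2} - \frac{532}{3}\right) + 214\right) \left(-44286 - 6348\right) = \left(- \frac{1061}{6} + 214\right) \left(-44286 - 6348\right) = \frac{223}{6} \left(-50634\right) = -1881897$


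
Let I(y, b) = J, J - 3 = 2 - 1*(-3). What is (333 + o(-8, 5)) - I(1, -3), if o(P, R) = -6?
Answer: 319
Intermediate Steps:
J = 8 (J = 3 + (2 - 1*(-3)) = 3 + (2 + 3) = 3 + 5 = 8)
I(y, b) = 8
(333 + o(-8, 5)) - I(1, -3) = (333 - 6) - 1*8 = 327 - 8 = 319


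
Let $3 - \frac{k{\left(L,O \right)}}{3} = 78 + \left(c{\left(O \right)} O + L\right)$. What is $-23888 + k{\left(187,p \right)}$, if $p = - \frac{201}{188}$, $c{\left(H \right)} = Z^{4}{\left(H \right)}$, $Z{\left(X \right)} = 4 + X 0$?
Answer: $- \frac{1121086}{47} \approx -23853.0$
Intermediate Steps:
$Z{\left(X \right)} = 4$ ($Z{\left(X \right)} = 4 + 0 = 4$)
$c{\left(H \right)} = 256$ ($c{\left(H \right)} = 4^{4} = 256$)
$p = - \frac{201}{188}$ ($p = \left(-201\right) \frac{1}{188} = - \frac{201}{188} \approx -1.0691$)
$k{\left(L,O \right)} = -225 - 768 O - 3 L$ ($k{\left(L,O \right)} = 9 - 3 \left(78 + \left(256 O + L\right)\right) = 9 - 3 \left(78 + \left(L + 256 O\right)\right) = 9 - 3 \left(78 + L + 256 O\right) = 9 - \left(234 + 3 L + 768 O\right) = -225 - 768 O - 3 L$)
$-23888 + k{\left(187,p \right)} = -23888 - - \frac{1650}{47} = -23888 + \frac{1650}{47} = - \frac{1121086}{47}$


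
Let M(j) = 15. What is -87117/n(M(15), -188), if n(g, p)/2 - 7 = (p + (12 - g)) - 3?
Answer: 87117/374 ≈ 232.93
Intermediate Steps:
n(g, p) = 32 - 2*g + 2*p (n(g, p) = 14 + 2*((p + (12 - g)) - 3) = 14 + 2*((12 + p - g) - 3) = 14 + 2*(9 + p - g) = 14 + (18 - 2*g + 2*p) = 32 - 2*g + 2*p)
-87117/n(M(15), -188) = -87117/(32 - 2*15 + 2*(-188)) = -87117/(32 - 30 - 376) = -87117/(-374) = -87117*(-1/374) = 87117/374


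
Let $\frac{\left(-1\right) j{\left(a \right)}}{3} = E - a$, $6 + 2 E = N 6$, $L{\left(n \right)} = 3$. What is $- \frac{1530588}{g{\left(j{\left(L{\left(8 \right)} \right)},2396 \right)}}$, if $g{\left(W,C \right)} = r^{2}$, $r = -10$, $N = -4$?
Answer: $- \frac{382647}{25} \approx -15306.0$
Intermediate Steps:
$E = -15$ ($E = -3 + \frac{\left(-4\right) 6}{2} = -3 + \frac{1}{2} \left(-24\right) = -3 - 12 = -15$)
$j{\left(a \right)} = 45 + 3 a$ ($j{\left(a \right)} = - 3 \left(-15 - a\right) = 45 + 3 a$)
$g{\left(W,C \right)} = 100$ ($g{\left(W,C \right)} = \left(-10\right)^{2} = 100$)
$- \frac{1530588}{g{\left(j{\left(L{\left(8 \right)} \right)},2396 \right)}} = - \frac{1530588}{100} = \left(-1530588\right) \frac{1}{100} = - \frac{382647}{25}$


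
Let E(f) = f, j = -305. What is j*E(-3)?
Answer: 915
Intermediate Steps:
j*E(-3) = -305*(-3) = 915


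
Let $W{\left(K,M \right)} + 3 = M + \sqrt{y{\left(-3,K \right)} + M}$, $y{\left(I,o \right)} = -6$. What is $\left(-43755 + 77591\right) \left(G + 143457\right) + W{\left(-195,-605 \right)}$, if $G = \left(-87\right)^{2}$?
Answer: $5110115128 + i \sqrt{611} \approx 5.1101 \cdot 10^{9} + 24.718 i$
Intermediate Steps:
$G = 7569$
$W{\left(K,M \right)} = -3 + M + \sqrt{-6 + M}$ ($W{\left(K,M \right)} = -3 + \left(M + \sqrt{-6 + M}\right) = -3 + M + \sqrt{-6 + M}$)
$\left(-43755 + 77591\right) \left(G + 143457\right) + W{\left(-195,-605 \right)} = \left(-43755 + 77591\right) \left(7569 + 143457\right) - \left(608 - \sqrt{-6 - 605}\right) = 33836 \cdot 151026 - \left(608 - i \sqrt{611}\right) = 5110115736 - \left(608 - i \sqrt{611}\right) = 5110115128 + i \sqrt{611}$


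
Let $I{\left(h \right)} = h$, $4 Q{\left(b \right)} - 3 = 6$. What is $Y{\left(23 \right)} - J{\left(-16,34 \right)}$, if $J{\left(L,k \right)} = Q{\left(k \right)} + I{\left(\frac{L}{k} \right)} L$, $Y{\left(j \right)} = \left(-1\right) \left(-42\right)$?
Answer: $\frac{2191}{68} \approx 32.221$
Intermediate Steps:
$Q{\left(b \right)} = \frac{9}{4}$ ($Q{\left(b \right)} = \frac{3}{4} + \frac{1}{4} \cdot 6 = \frac{3}{4} + \frac{3}{2} = \frac{9}{4}$)
$Y{\left(j \right)} = 42$
$J{\left(L,k \right)} = \frac{9}{4} + \frac{L^{2}}{k}$ ($J{\left(L,k \right)} = \frac{9}{4} + \frac{L}{k} L = \frac{9}{4} + \frac{L^{2}}{k}$)
$Y{\left(23 \right)} - J{\left(-16,34 \right)} = 42 - \left(\frac{9}{4} + \frac{\left(-16\right)^{2}}{34}\right) = 42 - \left(\frac{9}{4} + 256 \cdot \frac{1}{34}\right) = 42 - \left(\frac{9}{4} + \frac{128}{17}\right) = 42 - \frac{665}{68} = \frac{2191}{68}$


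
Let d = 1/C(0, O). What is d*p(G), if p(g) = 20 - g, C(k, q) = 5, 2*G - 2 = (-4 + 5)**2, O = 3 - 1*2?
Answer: 37/10 ≈ 3.7000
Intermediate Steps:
O = 1 (O = 3 - 2 = 1)
G = 3/2 (G = 1 + (-4 + 5)**2/2 = 1 + (1/2)*1**2 = 1 + (1/2)*1 = 1 + 1/2 = 3/2 ≈ 1.5000)
d = 1/5 ≈ 0.20000
d*p(G) = (20 - 1*3/2)/5 = (20 - 3/2)/5 = (1/5)*(37/2) = 37/10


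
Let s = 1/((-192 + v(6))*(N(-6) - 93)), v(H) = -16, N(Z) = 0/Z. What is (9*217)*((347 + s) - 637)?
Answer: -117804939/208 ≈ -5.6637e+5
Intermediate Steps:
N(Z) = 0
s = 1/19344 (s = 1/((-192 - 16)*(0 - 93)) = 1/(-208*(-93)) = 1/19344 ≈ 5.1696e-5)
(9*217)*((347 + s) - 637) = (9*217)*((347 + 1/19344) - 637) = 1953*(6712369/19344 - 637) = 1953*(-5609759/19344) = -117804939/208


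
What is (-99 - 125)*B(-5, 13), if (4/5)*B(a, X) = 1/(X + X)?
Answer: -140/13 ≈ -10.769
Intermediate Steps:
B(a, X) = 5/(8*X) (B(a, X) = 5/(4*(X + X)) = 5/(4*((2*X))) = 5*(1/(2*X))/4 = 5/(8*X))
(-99 - 125)*B(-5, 13) = (-99 - 125)*((5/8)/13) = -140/13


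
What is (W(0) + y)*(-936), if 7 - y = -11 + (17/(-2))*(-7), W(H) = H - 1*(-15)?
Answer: 24804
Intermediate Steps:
W(H) = 15 + H (W(H) = H + 15 = 15 + H)
y = -83/2 (y = 7 - (-11 + (17/(-2))*(-7)) = 7 - (-11 + (17*(-½))*(-7)) = 7 - (-11 - 17/2*(-7)) = 7 - (-11 + 119/2) = 7 - 1*97/2 = 7 - 97/2 = -83/2 ≈ -41.500)
(W(0) + y)*(-936) = ((15 + 0) - 83/2)*(-936) = (15 - 83/2)*(-936) = -53/2*(-936) = 24804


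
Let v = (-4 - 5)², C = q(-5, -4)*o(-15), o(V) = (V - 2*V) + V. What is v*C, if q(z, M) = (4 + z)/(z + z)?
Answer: 0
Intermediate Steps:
o(V) = 0 (o(V) = -V + V = 0)
q(z, M) = (4 + z)/(2*z) (q(z, M) = (4 + z)/((2*z)) = (4 + z)*(1/(2*z)) = (4 + z)/(2*z))
C = 0 (C = ((½)*(4 - 5)/(-5))*0 = ((½)*(-⅕)*(-1))*0 = (⅒)*0 = 0)
v = 81 (v = (-9)² = 81)
v*C = 81*0 = 0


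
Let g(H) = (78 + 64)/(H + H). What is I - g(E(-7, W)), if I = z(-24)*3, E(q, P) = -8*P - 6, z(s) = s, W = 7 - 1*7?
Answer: -361/6 ≈ -60.167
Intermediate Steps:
W = 0 (W = 7 - 7 = 0)
E(q, P) = -6 - 8*P
g(H) = 71/H (g(H) = 142/((2*H)) = 142*(1/(2*H)) = 71/H)
I = -72 (I = -24*3 = -72)
I - g(E(-7, W)) = -72 - 71/(-6 - 8*0) = -72 - 71/(-6 + 0) = -72 - 71/(-6) = -72 - 71*(-1)/6 = -72 - 1*(-71/6) = -72 + 71/6 = -361/6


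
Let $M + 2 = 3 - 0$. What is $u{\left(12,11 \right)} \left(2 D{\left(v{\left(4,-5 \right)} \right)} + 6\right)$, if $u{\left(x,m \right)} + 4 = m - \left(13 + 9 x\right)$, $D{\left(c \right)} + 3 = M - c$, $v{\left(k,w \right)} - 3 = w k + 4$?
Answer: $-3192$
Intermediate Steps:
$M = 1$ ($M = -2 + \left(3 - 0\right) = -2 + \left(3 + 0\right) = -2 + 3 = 1$)
$v{\left(k,w \right)} = 7 + k w$ ($v{\left(k,w \right)} = 3 + \left(w k + 4\right) = 3 + \left(k w + 4\right) = 3 + \left(4 + k w\right) = 7 + k w$)
$D{\left(c \right)} = -2 - c$ ($D{\left(c \right)} = -3 - \left(-1 + c\right) = -2 - c$)
$u{\left(x,m \right)} = -17 + m - 9 x$ ($u{\left(x,m \right)} = -4 - \left(13 - m + 9 x\right) = -17 + m - 9 x$)
$u{\left(12,11 \right)} \left(2 D{\left(v{\left(4,-5 \right)} \right)} + 6\right) = \left(-17 + 11 - 108\right) \left(2 \left(-2 - \left(7 + 4 \left(-5\right)\right)\right) + 6\right) = \left(-17 + 11 - 108\right) \left(2 \left(-2 - \left(7 - 20\right)\right) + 6\right) = - 114 \left(2 \left(-2 - -13\right) + 6\right) = - 114 \left(2 \left(-2 + 13\right) + 6\right) = - 114 \left(2 \cdot 11 + 6\right) = - 114 \left(22 + 6\right) = \left(-114\right) 28 = -3192$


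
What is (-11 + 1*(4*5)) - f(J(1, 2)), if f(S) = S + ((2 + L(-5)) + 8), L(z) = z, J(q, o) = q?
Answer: 3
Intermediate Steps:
f(S) = 5 + S (f(S) = S + ((2 - 5) + 8) = S + (-3 + 8) = S + 5 = 5 + S)
(-11 + 1*(4*5)) - f(J(1, 2)) = (-11 + 1*(4*5)) - (5 + 1) = (-11 + 1*20) - 1*6 = (-11 + 20) - 6 = 9 - 6 = 3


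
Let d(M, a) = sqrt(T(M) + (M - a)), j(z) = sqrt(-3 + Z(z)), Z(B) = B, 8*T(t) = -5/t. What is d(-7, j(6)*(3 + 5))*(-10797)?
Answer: -10797*I*sqrt(5418 + 6272*sqrt(3))/28 ≈ -49203.0*I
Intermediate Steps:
T(t) = -5/(8*t) (T(t) = (-5/t)/8 = -5/(8*t))
j(z) = sqrt(-3 + z)
d(M, a) = sqrt(M - a - 5/(8*M)) (d(M, a) = sqrt(-5/(8*M) + (M - a)) = sqrt(M - a - 5/(8*M)))
d(-7, j(6)*(3 + 5))*(-10797) = sqrt(-7 - sqrt(-3 + 6)*(3 + 5) - 5/8/(-7))*(-10797) = sqrt(-7 - sqrt(3)*8 - 5/8*(-1/7))*(-10797) = sqrt(-7 - 8*sqrt(3) + 5/56)*(-10797) = sqrt(-387/56 - 8*sqrt(3))*(-10797) = -10797*sqrt(-387/56 - 8*sqrt(3))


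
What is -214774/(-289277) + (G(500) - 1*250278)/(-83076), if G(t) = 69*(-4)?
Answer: 15053679047/4005329342 ≈ 3.7584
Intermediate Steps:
G(t) = -276
-214774/(-289277) + (G(500) - 1*250278)/(-83076) = -214774/(-289277) + (-276 - 1*250278)/(-83076) = -214774*(-1/289277) + (-276 - 250278)*(-1/83076) = 214774/289277 - 250554*(-1/83076) = 214774/289277 + 41759/13846 = 15053679047/4005329342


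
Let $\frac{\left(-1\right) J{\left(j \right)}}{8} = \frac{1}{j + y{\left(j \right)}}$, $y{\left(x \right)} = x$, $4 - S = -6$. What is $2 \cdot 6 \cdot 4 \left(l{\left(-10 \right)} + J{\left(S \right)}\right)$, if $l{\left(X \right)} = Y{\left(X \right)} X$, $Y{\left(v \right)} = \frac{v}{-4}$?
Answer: $- \frac{6096}{5} \approx -1219.2$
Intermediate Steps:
$S = 10$ ($S = 4 - -6 = 4 + 6 = 10$)
$Y{\left(v \right)} = - \frac{v}{4}$ ($Y{\left(v \right)} = v \left(- \frac{1}{4}\right) = - \frac{v}{4}$)
$J{\left(j \right)} = - \frac{4}{j}$ ($J{\left(j \right)} = - \frac{8}{j + j} = - \frac{8}{2 j} = - 8 \frac{1}{2 j} = - \frac{4}{j}$)
$l{\left(X \right)} = - \frac{X^{2}}{4}$ ($l{\left(X \right)} = - \frac{X}{4} X = - \frac{X^{2}}{4}$)
$2 \cdot 6 \cdot 4 \left(l{\left(-10 \right)} + J{\left(S \right)}\right) = 2 \cdot 6 \cdot 4 \left(- \frac{\left(-10\right)^{2}}{4} - \frac{4}{10}\right) = 12 \cdot 4 \left(\left(- \frac{1}{4}\right) 100 - \frac{2}{5}\right) = 48 \left(-25 - \frac{2}{5}\right) = 48 \left(- \frac{127}{5}\right) = - \frac{6096}{5}$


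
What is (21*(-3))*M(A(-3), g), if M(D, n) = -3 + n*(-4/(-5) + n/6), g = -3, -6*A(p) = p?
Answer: 2457/10 ≈ 245.70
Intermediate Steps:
A(p) = -p/6
M(D, n) = -3 + n*(4/5 + n/6) (M(D, n) = -3 + n*(-4*(-1/5) + n*(1/6)) = -3 + n*(4/5 + n/6))
(21*(-3))*M(A(-3), g) = (21*(-3))*(-3 + (1/6)*(-3)**2 + (4/5)*(-3)) = -63*(-3 + (1/6)*9 - 12/5) = -63*(-3 + 3/2 - 12/5) = -63*(-39/10) = 2457/10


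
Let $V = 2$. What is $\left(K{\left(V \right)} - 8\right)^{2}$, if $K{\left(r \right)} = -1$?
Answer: $81$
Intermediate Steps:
$\left(K{\left(V \right)} - 8\right)^{2} = \left(-1 - 8\right)^{2} = \left(-9\right)^{2} = 81$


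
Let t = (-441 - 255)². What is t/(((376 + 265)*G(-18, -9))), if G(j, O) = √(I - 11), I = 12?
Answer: 484416/641 ≈ 755.72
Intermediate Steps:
G(j, O) = 1 (G(j, O) = √(12 - 11) = √1 = 1)
t = 484416 (t = (-696)² = 484416)
t/(((376 + 265)*G(-18, -9))) = 484416/(((376 + 265)*1)) = 484416/((641*1)) = 484416/641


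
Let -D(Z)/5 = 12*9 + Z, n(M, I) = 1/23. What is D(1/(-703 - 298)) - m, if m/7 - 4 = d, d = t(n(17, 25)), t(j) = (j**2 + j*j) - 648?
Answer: 2101159703/529529 ≈ 3968.0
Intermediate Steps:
n(M, I) = 1/23
t(j) = -648 + 2*j**2 (t(j) = (j**2 + j**2) - 648 = 2*j**2 - 648 = -648 + 2*j**2)
d = -342790/529 (d = -648 + 2*(1/23)**2 = -648 + 2*(1/529) = -648 + 2/529 = -342790/529 ≈ -648.00)
m = -2384718/529 (m = 28 + 7*(-342790/529) = 28 - 2399530/529 = -2384718/529 ≈ -4508.0)
D(Z) = -540 - 5*Z (D(Z) = -5*(12*9 + Z) = -5*(108 + Z) = -540 - 5*Z)
D(1/(-703 - 298)) - m = (-540 - 5/(-703 - 298)) - 1*(-2384718/529) = (-540 - 5/(-1001)) + 2384718/529 = (-540 - 5*(-1/1001)) + 2384718/529 = (-540 + 5/1001) + 2384718/529 = -540535/1001 + 2384718/529 = 2101159703/529529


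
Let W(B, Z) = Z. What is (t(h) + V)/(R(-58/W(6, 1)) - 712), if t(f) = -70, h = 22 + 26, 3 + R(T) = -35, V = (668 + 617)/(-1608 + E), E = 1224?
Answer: 5633/57600 ≈ 0.097795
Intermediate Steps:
V = -1285/384 (V = (668 + 617)/(-1608 + 1224) = 1285/(-384) = 1285*(-1/384) = -1285/384 ≈ -3.3464)
R(T) = -38 (R(T) = -3 - 35 = -38)
h = 48
(t(h) + V)/(R(-58/W(6, 1)) - 712) = (-70 - 1285/384)/(-38 - 712) = -28165/384/(-750) = -28165/384*(-1/750) = 5633/57600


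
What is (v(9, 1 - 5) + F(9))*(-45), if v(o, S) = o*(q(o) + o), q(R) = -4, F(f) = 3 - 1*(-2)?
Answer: -2250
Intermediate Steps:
F(f) = 5 (F(f) = 3 + 2 = 5)
v(o, S) = o*(-4 + o)
(v(9, 1 - 5) + F(9))*(-45) = (9*(-4 + 9) + 5)*(-45) = (9*5 + 5)*(-45) = (45 + 5)*(-45) = 50*(-45) = -2250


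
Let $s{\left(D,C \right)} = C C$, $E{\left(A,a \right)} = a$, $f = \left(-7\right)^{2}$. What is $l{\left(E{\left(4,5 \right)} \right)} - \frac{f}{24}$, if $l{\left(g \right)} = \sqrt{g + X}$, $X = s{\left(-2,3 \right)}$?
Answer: $- \frac{49}{24} + \sqrt{14} \approx 1.7$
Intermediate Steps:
$f = 49$
$s{\left(D,C \right)} = C^{2}$
$X = 9$ ($X = 3^{2} = 9$)
$l{\left(g \right)} = \sqrt{9 + g}$ ($l{\left(g \right)} = \sqrt{g + 9} = \sqrt{9 + g}$)
$l{\left(E{\left(4,5 \right)} \right)} - \frac{f}{24} = \sqrt{9 + 5} - \frac{49}{24} = \sqrt{14} - 49 \cdot \frac{1}{24} = \sqrt{14} - \frac{49}{24} = - \frac{49}{24} + \sqrt{14}$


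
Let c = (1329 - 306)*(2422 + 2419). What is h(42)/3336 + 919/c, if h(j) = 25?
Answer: 14097151/1835668472 ≈ 0.0076796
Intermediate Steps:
c = 4952343 (c = 1023*4841 = 4952343)
h(42)/3336 + 919/c = 25/3336 + 919/4952343 = 14097151/1835668472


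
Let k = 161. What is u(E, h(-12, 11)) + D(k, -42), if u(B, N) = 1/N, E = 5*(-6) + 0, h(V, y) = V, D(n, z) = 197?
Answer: 2363/12 ≈ 196.92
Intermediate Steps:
E = -30 (E = -30 + 0 = -30)
u(E, h(-12, 11)) + D(k, -42) = 1/(-12) + 197 = -1/12 + 197 = 2363/12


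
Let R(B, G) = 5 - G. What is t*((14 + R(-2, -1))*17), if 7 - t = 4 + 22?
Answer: -6460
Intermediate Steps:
t = -19 (t = 7 - (4 + 22) = 7 - 1*26 = 7 - 26 = -19)
t*((14 + R(-2, -1))*17) = -19*(14 + (5 - 1*(-1)))*17 = -19*(14 + (5 + 1))*17 = -19*(14 + 6)*17 = -380*17 = -19*340 = -6460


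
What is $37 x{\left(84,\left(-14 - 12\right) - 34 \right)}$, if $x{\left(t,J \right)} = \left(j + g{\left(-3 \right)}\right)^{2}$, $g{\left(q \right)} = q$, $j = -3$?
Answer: $1332$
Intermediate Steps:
$x{\left(t,J \right)} = 36$ ($x{\left(t,J \right)} = \left(-3 - 3\right)^{2} = \left(-6\right)^{2} = 36$)
$37 x{\left(84,\left(-14 - 12\right) - 34 \right)} = 37 \cdot 36 = 1332$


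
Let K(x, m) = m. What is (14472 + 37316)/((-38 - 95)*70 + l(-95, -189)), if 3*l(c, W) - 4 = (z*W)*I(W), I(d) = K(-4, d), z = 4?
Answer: 77682/57479 ≈ 1.3515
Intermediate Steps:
I(d) = d
l(c, W) = 4/3 + 4*W²/3 (l(c, W) = 4/3 + ((4*W)*W)/3 = 4/3 + (4*W²)/3 = 4/3 + 4*W²/3)
(14472 + 37316)/((-38 - 95)*70 + l(-95, -189)) = (14472 + 37316)/((-38 - 95)*70 + (4/3 + (4/3)*(-189)²)) = 51788/(-133*70 + (4/3 + (4/3)*35721)) = 51788/(-9310 + (4/3 + 47628)) = 51788/(-9310 + 142888/3) = 51788/(114958/3) = 51788*(3/114958) = 77682/57479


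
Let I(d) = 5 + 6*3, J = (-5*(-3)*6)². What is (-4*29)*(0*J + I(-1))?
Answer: -2668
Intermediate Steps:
J = 8100 (J = (15*6)² = 90² = 8100)
I(d) = 23 (I(d) = 5 + 18 = 23)
(-4*29)*(0*J + I(-1)) = (-4*29)*(0*8100 + 23) = -116*(0 + 23) = -116*23 = -2668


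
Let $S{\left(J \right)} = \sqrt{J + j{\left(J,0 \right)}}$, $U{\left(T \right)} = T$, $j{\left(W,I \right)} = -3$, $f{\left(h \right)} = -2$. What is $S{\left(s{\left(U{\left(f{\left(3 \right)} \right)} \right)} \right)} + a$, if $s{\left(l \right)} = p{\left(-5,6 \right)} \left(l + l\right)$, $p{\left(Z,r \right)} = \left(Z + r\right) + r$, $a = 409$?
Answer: $409 + i \sqrt{31} \approx 409.0 + 5.5678 i$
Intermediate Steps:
$p{\left(Z,r \right)} = Z + 2 r$
$s{\left(l \right)} = 14 l$ ($s{\left(l \right)} = \left(-5 + 2 \cdot 6\right) \left(l + l\right) = \left(-5 + 12\right) 2 l = 7 \cdot 2 l = 14 l$)
$S{\left(J \right)} = \sqrt{-3 + J}$ ($S{\left(J \right)} = \sqrt{J - 3} = \sqrt{-3 + J}$)
$S{\left(s{\left(U{\left(f{\left(3 \right)} \right)} \right)} \right)} + a = \sqrt{-3 + 14 \left(-2\right)} + 409 = \sqrt{-3 - 28} + 409 = \sqrt{-31} + 409 = i \sqrt{31} + 409 = 409 + i \sqrt{31}$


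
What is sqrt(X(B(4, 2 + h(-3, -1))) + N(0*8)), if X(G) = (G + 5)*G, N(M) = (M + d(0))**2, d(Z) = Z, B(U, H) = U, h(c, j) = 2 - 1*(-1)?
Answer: 6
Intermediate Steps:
h(c, j) = 3 (h(c, j) = 2 + 1 = 3)
N(M) = M**2 (N(M) = (M + 0)**2 = M**2)
X(G) = G*(5 + G) (X(G) = (5 + G)*G = G*(5 + G))
sqrt(X(B(4, 2 + h(-3, -1))) + N(0*8)) = sqrt(4*(5 + 4) + (0*8)**2) = sqrt(4*9 + 0**2) = sqrt(36 + 0) = sqrt(36) = 6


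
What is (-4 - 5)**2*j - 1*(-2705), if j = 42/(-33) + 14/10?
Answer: 149342/55 ≈ 2715.3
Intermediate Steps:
j = 7/55 (j = 42*(-1/33) + 14*(1/10) = -14/11 + 7/5 = 7/55 ≈ 0.12727)
(-4 - 5)**2*j - 1*(-2705) = (-4 - 5)**2*(7/55) - 1*(-2705) = (-9)**2*(7/55) + 2705 = 81*(7/55) + 2705 = 567/55 + 2705 = 149342/55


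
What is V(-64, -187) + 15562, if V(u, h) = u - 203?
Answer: 15295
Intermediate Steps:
V(u, h) = -203 + u
V(-64, -187) + 15562 = (-203 - 64) + 15562 = -267 + 15562 = 15295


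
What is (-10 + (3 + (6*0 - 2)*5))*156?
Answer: -2652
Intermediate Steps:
(-10 + (3 + (6*0 - 2)*5))*156 = (-10 + (3 + (0 - 2)*5))*156 = (-10 + (3 - 2*5))*156 = (-10 + (3 - 10))*156 = (-10 - 7)*156 = -17*156 = -2652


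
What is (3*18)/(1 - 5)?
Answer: -27/2 ≈ -13.500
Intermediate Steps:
(3*18)/(1 - 5) = 54/(-4) = 54*(-¼) = -27/2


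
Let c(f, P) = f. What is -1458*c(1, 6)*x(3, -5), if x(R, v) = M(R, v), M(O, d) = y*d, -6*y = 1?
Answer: -1215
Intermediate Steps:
y = -1/6 (y = -1/6*1 = -1/6 ≈ -0.16667)
M(O, d) = -d/6
x(R, v) = -v/6
-1458*c(1, 6)*x(3, -5) = -1458*(-1/6*(-5)) = -1458*5/6 = -1215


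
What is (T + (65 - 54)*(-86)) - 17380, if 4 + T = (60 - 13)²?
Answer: -16121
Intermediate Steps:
T = 2205 (T = -4 + (60 - 13)² = -4 + 47² = -4 + 2209 = 2205)
(T + (65 - 54)*(-86)) - 17380 = (2205 + (65 - 54)*(-86)) - 17380 = (2205 + 11*(-86)) - 17380 = (2205 - 946) - 17380 = 1259 - 17380 = -16121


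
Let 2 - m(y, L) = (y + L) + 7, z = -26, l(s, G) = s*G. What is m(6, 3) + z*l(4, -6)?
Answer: 610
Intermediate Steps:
l(s, G) = G*s
m(y, L) = -5 - L - y (m(y, L) = 2 - ((y + L) + 7) = 2 - ((L + y) + 7) = 2 - (7 + L + y) = 2 + (-7 - L - y) = -5 - L - y)
m(6, 3) + z*l(4, -6) = (-5 - 1*3 - 1*6) - (-156)*4 = (-5 - 3 - 6) - 26*(-24) = -14 + 624 = 610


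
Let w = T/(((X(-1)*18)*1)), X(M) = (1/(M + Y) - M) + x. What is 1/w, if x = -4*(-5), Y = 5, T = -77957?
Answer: -765/155914 ≈ -0.0049066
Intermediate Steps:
x = 20
X(M) = 20 + 1/(5 + M) - M (X(M) = (1/(M + 5) - M) + 20 = (1/(5 + M) - M) + 20 = 20 + 1/(5 + M) - M)
w = -155914/765 (w = -77957*(5 - 1)/(18*(101 - 1*(-1)² + 15*(-1))) = -77957*2/(9*(101 - 1*1 - 15)) = -77957*2/(9*(101 - 1 - 15)) = -77957/((((¼)*85)*18)*1) = -77957/(((85/4)*18)*1) = -77957/((765/2)*1) = -77957/765/2 = -77957*2/765 = -155914/765 ≈ -203.81)
1/w = 1/(-155914/765) = -765/155914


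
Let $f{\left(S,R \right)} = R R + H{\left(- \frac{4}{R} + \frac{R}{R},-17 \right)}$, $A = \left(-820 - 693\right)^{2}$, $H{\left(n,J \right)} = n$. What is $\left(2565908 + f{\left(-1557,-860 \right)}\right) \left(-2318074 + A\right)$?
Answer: $- \frac{4108466724516}{43} \approx -9.5546 \cdot 10^{10}$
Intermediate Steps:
$A = 2289169$ ($A = \left(-820 - 693\right)^{2} = \left(-1513\right)^{2} = 2289169$)
$f{\left(S,R \right)} = 1 + R^{2} - \frac{4}{R}$ ($f{\left(S,R \right)} = R R - \left(\frac{4}{R} - \frac{R}{R}\right) = R^{2} + \left(- \frac{4}{R} + 1\right) = R^{2} + \left(1 - \frac{4}{R}\right) = 1 + R^{2} - \frac{4}{R}$)
$\left(2565908 + f{\left(-1557,-860 \right)}\right) \left(-2318074 + A\right) = \left(2565908 + \frac{-4 - 860 + \left(-860\right)^{3}}{-860}\right) \left(-2318074 + 2289169\right) = \left(2565908 - \frac{-4 - 860 - 636056000}{860}\right) \left(-28905\right) = \left(2565908 - - \frac{159014216}{215}\right) \left(-28905\right) = \left(2565908 + \frac{159014216}{215}\right) \left(-28905\right) = \frac{710684436}{215} \left(-28905\right) = - \frac{4108466724516}{43}$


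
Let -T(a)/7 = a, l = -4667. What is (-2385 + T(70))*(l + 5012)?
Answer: -991875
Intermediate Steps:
T(a) = -7*a
(-2385 + T(70))*(l + 5012) = (-2385 - 7*70)*(-4667 + 5012) = (-2385 - 490)*345 = -2875*345 = -991875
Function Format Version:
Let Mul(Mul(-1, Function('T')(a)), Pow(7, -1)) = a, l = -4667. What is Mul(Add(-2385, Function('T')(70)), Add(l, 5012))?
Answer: -991875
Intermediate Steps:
Function('T')(a) = Mul(-7, a)
Mul(Add(-2385, Function('T')(70)), Add(l, 5012)) = Mul(Add(-2385, Mul(-7, 70)), Add(-4667, 5012)) = Mul(Add(-2385, -490), 345) = Mul(-2875, 345) = -991875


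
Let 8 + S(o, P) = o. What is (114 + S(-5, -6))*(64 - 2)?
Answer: 6262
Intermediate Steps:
S(o, P) = -8 + o
(114 + S(-5, -6))*(64 - 2) = (114 + (-8 - 5))*(64 - 2) = (114 - 13)*62 = 101*62 = 6262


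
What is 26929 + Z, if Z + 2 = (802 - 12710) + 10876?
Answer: 25895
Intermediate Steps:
Z = -1034 (Z = -2 + ((802 - 12710) + 10876) = -2 + (-11908 + 10876) = -2 - 1032 = -1034)
26929 + Z = 26929 - 1034 = 25895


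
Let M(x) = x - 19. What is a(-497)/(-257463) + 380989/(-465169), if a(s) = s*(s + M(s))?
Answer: -332285020816/119763806247 ≈ -2.7745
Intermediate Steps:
M(x) = -19 + x
a(s) = s*(-19 + 2*s) (a(s) = s*(s + (-19 + s)) = s*(-19 + 2*s))
a(-497)/(-257463) + 380989/(-465169) = -497*(-19 + 2*(-497))/(-257463) + 380989/(-465169) = -497*(-19 - 994)*(-1/257463) + 380989*(-1/465169) = -497*(-1013)*(-1/257463) - 380989/465169 = 503461*(-1/257463) - 380989/465169 = -503461/257463 - 380989/465169 = -332285020816/119763806247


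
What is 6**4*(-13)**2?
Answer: 219024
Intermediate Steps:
6**4*(-13)**2 = 1296*169 = 219024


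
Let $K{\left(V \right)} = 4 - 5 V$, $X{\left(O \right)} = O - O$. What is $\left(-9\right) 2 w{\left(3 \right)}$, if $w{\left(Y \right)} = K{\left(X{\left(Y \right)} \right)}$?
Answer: $-72$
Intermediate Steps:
$X{\left(O \right)} = 0$
$w{\left(Y \right)} = 4$ ($w{\left(Y \right)} = 4 - 0 = 4 + 0 = 4$)
$\left(-9\right) 2 w{\left(3 \right)} = \left(-9\right) 2 \cdot 4 = \left(-18\right) 4 = -72$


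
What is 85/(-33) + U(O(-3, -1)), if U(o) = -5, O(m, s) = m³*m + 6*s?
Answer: -250/33 ≈ -7.5758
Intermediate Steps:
O(m, s) = m⁴ + 6*s
85/(-33) + U(O(-3, -1)) = 85/(-33) - 5 = 85*(-1/33) - 5 = -85/33 - 5 = -250/33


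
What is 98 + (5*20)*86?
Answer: 8698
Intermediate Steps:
98 + (5*20)*86 = 98 + 100*86 = 98 + 8600 = 8698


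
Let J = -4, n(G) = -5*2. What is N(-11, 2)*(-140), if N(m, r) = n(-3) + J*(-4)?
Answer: -840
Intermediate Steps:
n(G) = -10
N(m, r) = 6 (N(m, r) = -10 - 4*(-4) = -10 + 16 = 6)
N(-11, 2)*(-140) = 6*(-140) = -840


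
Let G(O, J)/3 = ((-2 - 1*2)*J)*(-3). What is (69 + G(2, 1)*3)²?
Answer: 31329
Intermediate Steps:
G(O, J) = 36*J (G(O, J) = 3*(((-2 - 1*2)*J)*(-3)) = 3*(((-2 - 2)*J)*(-3)) = 3*(-4*J*(-3)) = 3*(12*J) = 36*J)
(69 + G(2, 1)*3)² = (69 + (36*1)*3)² = (69 + 36*3)² = (69 + 108)² = 177² = 31329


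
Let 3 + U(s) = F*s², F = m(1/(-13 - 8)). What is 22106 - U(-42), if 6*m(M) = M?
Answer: 22123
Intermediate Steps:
m(M) = M/6
F = -1/126 (F = 1/(6*(-13 - 8)) = (⅙)/(-21) = (⅙)*(-1/21) = -1/126 ≈ -0.0079365)
U(s) = -3 - s²/126
22106 - U(-42) = 22106 - (-3 - 1/126*(-42)²) = 22106 - (-3 - 1/126*1764) = 22106 - (-3 - 14) = 22106 - 1*(-17) = 22106 + 17 = 22123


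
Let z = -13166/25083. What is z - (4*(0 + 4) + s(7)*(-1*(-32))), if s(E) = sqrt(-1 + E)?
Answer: -414494/25083 - 32*sqrt(6) ≈ -94.909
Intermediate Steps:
z = -13166/25083 (z = -13166*1/25083 = -13166/25083 ≈ -0.52490)
z - (4*(0 + 4) + s(7)*(-1*(-32))) = -13166/25083 - (4*(0 + 4) + sqrt(-1 + 7)*(-1*(-32))) = -13166/25083 - (4*4 + sqrt(6)*32) = -13166/25083 - (16 + 32*sqrt(6)) = -13166/25083 + (-16 - 32*sqrt(6)) = -414494/25083 - 32*sqrt(6)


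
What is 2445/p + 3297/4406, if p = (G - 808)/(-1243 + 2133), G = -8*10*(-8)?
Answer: -798926867/61684 ≈ -12952.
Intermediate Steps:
G = 640 (G = -80*(-8) = 640)
p = -84/445 (p = (640 - 808)/(-1243 + 2133) = -168/890 = -168*1/890 = -84/445 ≈ -0.18876)
2445/p + 3297/4406 = 2445/(-84/445) + 3297/4406 = 2445*(-445/84) + 3297*(1/4406) = -362675/28 + 3297/4406 = -798926867/61684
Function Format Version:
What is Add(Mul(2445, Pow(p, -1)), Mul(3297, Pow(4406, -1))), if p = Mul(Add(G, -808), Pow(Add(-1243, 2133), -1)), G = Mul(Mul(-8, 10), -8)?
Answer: Rational(-798926867, 61684) ≈ -12952.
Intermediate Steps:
G = 640 (G = Mul(-80, -8) = 640)
p = Rational(-84, 445) (p = Mul(Add(640, -808), Pow(Add(-1243, 2133), -1)) = Mul(-168, Pow(890, -1)) = Mul(-168, Rational(1, 890)) = Rational(-84, 445) ≈ -0.18876)
Add(Mul(2445, Pow(p, -1)), Mul(3297, Pow(4406, -1))) = Add(Mul(2445, Pow(Rational(-84, 445), -1)), Mul(3297, Pow(4406, -1))) = Add(Mul(2445, Rational(-445, 84)), Mul(3297, Rational(1, 4406))) = Add(Rational(-362675, 28), Rational(3297, 4406)) = Rational(-798926867, 61684)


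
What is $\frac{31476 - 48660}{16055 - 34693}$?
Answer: $\frac{8592}{9319} \approx 0.92199$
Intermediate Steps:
$\frac{31476 - 48660}{16055 - 34693} = - \frac{17184}{-18638} = \left(-17184\right) \left(- \frac{1}{18638}\right) = \frac{8592}{9319}$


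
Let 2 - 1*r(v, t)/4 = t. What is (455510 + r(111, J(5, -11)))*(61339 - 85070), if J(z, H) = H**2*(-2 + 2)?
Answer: -10809897658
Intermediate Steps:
J(z, H) = 0 (J(z, H) = H**2*0 = 0)
r(v, t) = 8 - 4*t
(455510 + r(111, J(5, -11)))*(61339 - 85070) = (455510 + (8 - 4*0))*(61339 - 85070) = (455510 + (8 + 0))*(-23731) = (455510 + 8)*(-23731) = 455518*(-23731) = -10809897658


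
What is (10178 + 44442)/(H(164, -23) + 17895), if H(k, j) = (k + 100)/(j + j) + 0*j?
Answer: 1256260/411453 ≈ 3.0532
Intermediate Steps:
H(k, j) = (100 + k)/(2*j) (H(k, j) = (100 + k)/((2*j)) + 0 = (100 + k)*(1/(2*j)) + 0 = (100 + k)/(2*j) + 0 = (100 + k)/(2*j))
(10178 + 44442)/(H(164, -23) + 17895) = (10178 + 44442)/((1/2)*(100 + 164)/(-23) + 17895) = 54620/((1/2)*(-1/23)*264 + 17895) = 54620/(-132/23 + 17895) = 54620/(411453/23) = 54620*(23/411453) = 1256260/411453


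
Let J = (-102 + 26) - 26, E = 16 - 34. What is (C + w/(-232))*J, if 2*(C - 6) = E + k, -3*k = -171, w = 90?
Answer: -148563/58 ≈ -2561.4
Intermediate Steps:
E = -18
k = 57 (k = -1/3*(-171) = 57)
J = -102 (J = -76 - 26 = -102)
C = 51/2 (C = 6 + (-18 + 57)/2 = 6 + (1/2)*39 = 6 + 39/2 = 51/2 ≈ 25.500)
(C + w/(-232))*J = (51/2 + 90/(-232))*(-102) = (51/2 + 90*(-1/232))*(-102) = (51/2 - 45/116)*(-102) = (2913/116)*(-102) = -148563/58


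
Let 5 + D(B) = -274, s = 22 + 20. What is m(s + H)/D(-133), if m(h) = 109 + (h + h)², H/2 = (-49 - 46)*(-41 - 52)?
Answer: -1254859885/279 ≈ -4.4977e+6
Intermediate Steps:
H = 17670 (H = 2*((-49 - 46)*(-41 - 52)) = 2*(-95*(-93)) = 2*8835 = 17670)
s = 42
D(B) = -279 (D(B) = -5 - 274 = -279)
m(h) = 109 + 4*h² (m(h) = 109 + (2*h)² = 109 + 4*h²)
m(s + H)/D(-133) = (109 + 4*(42 + 17670)²)/(-279) = (109 + 4*17712²)*(-1/279) = (109 + 4*313714944)*(-1/279) = (109 + 1254859776)*(-1/279) = 1254859885*(-1/279) = -1254859885/279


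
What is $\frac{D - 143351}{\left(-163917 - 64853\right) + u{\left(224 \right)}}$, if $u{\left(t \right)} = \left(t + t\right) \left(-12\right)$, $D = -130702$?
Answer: $\frac{274053}{234146} \approx 1.1704$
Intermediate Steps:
$u{\left(t \right)} = - 24 t$ ($u{\left(t \right)} = 2 t \left(-12\right) = - 24 t$)
$\frac{D - 143351}{\left(-163917 - 64853\right) + u{\left(224 \right)}} = \frac{-130702 - 143351}{\left(-163917 - 64853\right) - 5376} = - \frac{274053}{\left(-163917 - 64853\right) - 5376} = - \frac{274053}{-228770 - 5376} = - \frac{274053}{-234146} = \left(-274053\right) \left(- \frac{1}{234146}\right) = \frac{274053}{234146}$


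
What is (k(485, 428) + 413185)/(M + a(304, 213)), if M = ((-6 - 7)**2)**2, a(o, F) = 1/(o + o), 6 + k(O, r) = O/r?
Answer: 26879846744/1858064523 ≈ 14.467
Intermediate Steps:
k(O, r) = -6 + O/r
a(o, F) = 1/(2*o)
M = 28561 (M = ((-13)**2)**2 = 169**2 = 28561)
(k(485, 428) + 413185)/(M + a(304, 213)) = ((-6 + 485/428) + 413185)/(28561 + (1/2)/304) = ((-6 + 485*(1/428)) + 413185)/(28561 + (1/2)*(1/304)) = ((-6 + 485/428) + 413185)/(28561 + 1/608) = (-2083/428 + 413185)/(17365089/608) = (176841097/428)*(608/17365089) = 26879846744/1858064523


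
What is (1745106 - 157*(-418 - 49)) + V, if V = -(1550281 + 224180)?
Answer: 43964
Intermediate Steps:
V = -1774461 (V = -1*1774461 = -1774461)
(1745106 - 157*(-418 - 49)) + V = (1745106 - 157*(-418 - 49)) - 1774461 = (1745106 - 157*(-467)) - 1774461 = (1745106 + 73319) - 1774461 = 1818425 - 1774461 = 43964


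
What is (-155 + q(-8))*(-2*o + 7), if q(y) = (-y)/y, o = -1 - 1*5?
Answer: -2964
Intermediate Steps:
o = -6 (o = -1 - 5 = -6)
q(y) = -1
(-155 + q(-8))*(-2*o + 7) = (-155 - 1)*(-2*(-6) + 7) = -156*(12 + 7) = -156*19 = -2964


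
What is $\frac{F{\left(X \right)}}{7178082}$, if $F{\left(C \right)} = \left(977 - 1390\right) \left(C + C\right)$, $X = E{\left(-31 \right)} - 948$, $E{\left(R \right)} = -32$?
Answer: $\frac{404740}{3589041} \approx 0.11277$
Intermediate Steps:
$X = -980$ ($X = -32 - 948 = -980$)
$F{\left(C \right)} = - 826 C$ ($F{\left(C \right)} = - 413 \cdot 2 C = - 826 C$)
$\frac{F{\left(X \right)}}{7178082} = \frac{\left(-826\right) \left(-980\right)}{7178082} = 809480 \cdot \frac{1}{7178082} = \frac{404740}{3589041}$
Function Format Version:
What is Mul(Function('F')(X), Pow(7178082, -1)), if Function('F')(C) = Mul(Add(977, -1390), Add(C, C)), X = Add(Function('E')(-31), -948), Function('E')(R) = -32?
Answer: Rational(404740, 3589041) ≈ 0.11277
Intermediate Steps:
X = -980 (X = Add(-32, -948) = -980)
Function('F')(C) = Mul(-826, C) (Function('F')(C) = Mul(-413, Mul(2, C)) = Mul(-826, C))
Mul(Function('F')(X), Pow(7178082, -1)) = Mul(Mul(-826, -980), Pow(7178082, -1)) = Mul(809480, Rational(1, 7178082)) = Rational(404740, 3589041)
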